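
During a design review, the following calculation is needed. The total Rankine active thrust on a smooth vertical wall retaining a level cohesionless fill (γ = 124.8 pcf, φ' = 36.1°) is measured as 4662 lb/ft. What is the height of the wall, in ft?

K_a = 0.2585. P_a = ½ K_a γ H² ⇒ H = √(2P_a/(K_a γ)).
H = √(2×4662/(0.2585×124.8)) = 17.00 ft.

17.0 ft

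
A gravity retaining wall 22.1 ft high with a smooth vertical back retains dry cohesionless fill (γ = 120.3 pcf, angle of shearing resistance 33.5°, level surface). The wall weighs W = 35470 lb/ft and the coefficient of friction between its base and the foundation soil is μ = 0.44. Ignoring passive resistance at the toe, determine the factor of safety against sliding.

1.84

K_a = tan²(45° − 33.5°/2) = 0.2887.
P_a = ½K_aγH² = 0.5×0.2887×120.3×22.1² = 8482 lb/ft, acting at H/3 = 7.367 ft above the base.
FS_sliding = μW / P_a = 0.44×35470 / 8482 = 1.840.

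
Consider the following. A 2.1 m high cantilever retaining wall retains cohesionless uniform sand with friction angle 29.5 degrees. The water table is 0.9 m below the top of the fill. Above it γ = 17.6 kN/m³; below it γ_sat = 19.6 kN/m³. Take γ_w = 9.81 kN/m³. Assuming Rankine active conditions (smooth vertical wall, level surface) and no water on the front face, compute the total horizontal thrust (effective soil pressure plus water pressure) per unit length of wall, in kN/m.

18.3 kN/m

K_a = tan²(45° − φ/2) = 0.3401.
γ' = 19.6 − 9.81 = 9.790 kN/m³. Depth below WT = 1.2 m.
σ'_h at WT = K_a γ d_w = 5.387 kPa; at base = 5.387 + K_a γ' × 1.2 = 9.383 kPa.
P₁ (0–0.9 m) = ½×5.387×0.9 = 2.424. P₂ (0.9–2.1 m) = ½(5.387+9.383)×1.2 = 8.862.
P_w = ½ γ_w h₂² = 0.5×9.81×1.2² = 7.063. Total = 2.424+8.862+7.063 = 18.35 kN/m.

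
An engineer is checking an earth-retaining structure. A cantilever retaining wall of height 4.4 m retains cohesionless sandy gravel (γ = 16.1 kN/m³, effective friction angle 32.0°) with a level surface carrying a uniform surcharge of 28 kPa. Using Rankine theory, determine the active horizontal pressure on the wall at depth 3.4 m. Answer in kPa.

K_a = (1 − sin φ)/(1 + sin φ) = 0.3073.
σ_v = γz + q = 16.1 × 3.4 + 28 = 82.74 kPa.
σ_h = K_a σ_v = 0.3073 × 82.74 = 25.42 kPa.

25.4 kPa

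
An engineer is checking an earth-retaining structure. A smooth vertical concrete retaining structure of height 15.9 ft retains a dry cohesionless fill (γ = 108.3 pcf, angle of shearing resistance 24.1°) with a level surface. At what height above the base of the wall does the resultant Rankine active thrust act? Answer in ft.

5.30 ft

K_a = 0.4201.
The pressure distribution is triangular, so the resultant acts at H/3 above the base = 15.9/3 = 5.300 ft.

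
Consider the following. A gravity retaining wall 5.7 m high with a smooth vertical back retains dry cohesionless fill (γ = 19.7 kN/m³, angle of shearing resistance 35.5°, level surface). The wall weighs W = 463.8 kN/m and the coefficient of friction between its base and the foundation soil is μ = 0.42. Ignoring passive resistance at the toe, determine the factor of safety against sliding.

2.29

K_a = tan²(45° − 35.5°/2) = 0.2653.
P_a = ½K_aγH² = 0.5×0.2653×19.7×5.7² = 84.89 kN/m, acting at H/3 = 1.900 m above the base.
FS_sliding = μW / P_a = 0.42×463.8 / 84.89 = 2.295.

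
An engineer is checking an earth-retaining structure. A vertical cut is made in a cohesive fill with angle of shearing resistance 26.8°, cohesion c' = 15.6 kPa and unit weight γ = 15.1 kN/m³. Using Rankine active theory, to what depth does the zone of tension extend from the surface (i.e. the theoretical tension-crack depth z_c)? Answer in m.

3.36 m

K_a = tan²(45° − 26.8°/2) = 0.3785; √K_a = 0.6152.
The active pressure is zero where K_a γ z = 2c√K_a, so z_c = 2c/(γ√K_a) = 2×15.6/(15.1×0.6152) = 3.359 m.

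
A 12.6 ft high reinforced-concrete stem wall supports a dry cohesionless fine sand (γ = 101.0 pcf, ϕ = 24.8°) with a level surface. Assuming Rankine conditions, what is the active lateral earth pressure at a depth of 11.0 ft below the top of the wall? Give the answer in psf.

454 psf

K_a = (1 − sin φ)/(1 + sin φ) = 0.4090.
σ_h = K_a γ z = 0.4090 × 101.0 × 11.0 = 454.4 psf.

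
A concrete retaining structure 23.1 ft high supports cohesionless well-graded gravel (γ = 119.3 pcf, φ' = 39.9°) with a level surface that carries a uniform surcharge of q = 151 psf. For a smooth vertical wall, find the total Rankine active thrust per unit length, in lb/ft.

7710 lb/ft

K_a = tan²(45° − φ/2) = 0.2184.
Soil triangle: ½ K_a γ H² = 0.5×0.2184×119.3×23.1² = 6953 lb/ft.
Surcharge rectangle: K_a q H = 0.2184×151×23.1 = 761.9 lb/ft.
Total = 6953 + 761.9 = 7715 lb/ft.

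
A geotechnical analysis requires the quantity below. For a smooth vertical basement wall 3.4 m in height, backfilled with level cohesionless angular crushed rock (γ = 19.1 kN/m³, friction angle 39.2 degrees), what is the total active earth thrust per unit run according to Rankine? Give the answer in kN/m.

24.9 kN/m

K_a = tan²(45° − φ/2) = 0.2255.
P_a = ½ K_a γ H² = 0.5 × 0.2255 × 19.1 × 3.4² = 24.89 kN/m.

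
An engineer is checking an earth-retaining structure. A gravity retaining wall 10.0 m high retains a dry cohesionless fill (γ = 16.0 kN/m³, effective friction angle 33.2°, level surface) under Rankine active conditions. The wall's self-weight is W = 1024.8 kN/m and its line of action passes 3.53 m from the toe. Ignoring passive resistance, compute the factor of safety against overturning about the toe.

K_a = tan²(45° − 33.2°/2) = 0.2924.
P_a = ½K_aγH² = 0.5×0.2924×16.0×10.0² = 233.9 kN/m, acting at H/3 = 3.333 m above the base.
Overturning moment M_o = P_a × H/3 = 233.9 × 3.333 = 779.6.
Resisting moment M_r = W × 3.53 = 1024.8 × 3.53 = 3618.
FS_overturning = M_r/M_o = 3618/779.6 = 4.640.

4.64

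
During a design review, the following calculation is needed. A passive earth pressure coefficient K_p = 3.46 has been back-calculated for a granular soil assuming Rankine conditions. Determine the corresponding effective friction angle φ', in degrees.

K_p = (1+sin φ)/(1−sin φ) ⇒ sin φ = (K_p − 1)/(K_p + 1) = 0.5516.
φ = arcsin(0.5516) = 33.47°.

33.5°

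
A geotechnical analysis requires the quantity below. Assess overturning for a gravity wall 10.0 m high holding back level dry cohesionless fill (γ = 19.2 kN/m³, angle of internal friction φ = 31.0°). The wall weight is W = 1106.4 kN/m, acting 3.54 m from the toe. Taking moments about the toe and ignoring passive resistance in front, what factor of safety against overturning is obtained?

3.82

K_a = tan²(45° − 31.0°/2) = 0.3201.
P_a = ½K_aγH² = 0.5×0.3201×19.2×10.0² = 307.3 kN/m, acting at H/3 = 3.333 m above the base.
Overturning moment M_o = P_a × H/3 = 307.3 × 3.333 = 1024.
Resisting moment M_r = W × 3.54 = 1106.4 × 3.54 = 3917.
FS_overturning = M_r/M_o = 3917/1024 = 3.824.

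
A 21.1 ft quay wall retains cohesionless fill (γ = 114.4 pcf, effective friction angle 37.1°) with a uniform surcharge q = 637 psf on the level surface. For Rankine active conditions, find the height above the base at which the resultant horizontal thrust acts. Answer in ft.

K_a = 0.2475.
Triangular part P₁ = ½K_aγH² = 6303 at H/3 = 7.033 ft; rectangular part P₂ = K_a q H = 3327 at H/2 = 10.55 ft.
ȳ = (P₁·7.033 + P₂·10.55)/(P₁+P₂) = 8.248 ft.

8.25 ft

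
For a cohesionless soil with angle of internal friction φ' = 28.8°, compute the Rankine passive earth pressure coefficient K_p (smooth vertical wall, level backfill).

2.86

K_p = (1 + sin φ)/(1 − sin φ) = tan²(45° + 28.8°/2) = 2.859.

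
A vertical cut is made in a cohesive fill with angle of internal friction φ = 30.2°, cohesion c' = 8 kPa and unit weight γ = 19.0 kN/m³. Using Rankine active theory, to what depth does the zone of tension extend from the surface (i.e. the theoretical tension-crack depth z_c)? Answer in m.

K_a = tan²(45° − 30.2°/2) = 0.3307; √K_a = 0.5750.
The active pressure is zero where K_a γ z = 2c√K_a, so z_c = 2c/(γ√K_a) = 2×8/(19.0×0.5750) = 1.464 m.

1.46 m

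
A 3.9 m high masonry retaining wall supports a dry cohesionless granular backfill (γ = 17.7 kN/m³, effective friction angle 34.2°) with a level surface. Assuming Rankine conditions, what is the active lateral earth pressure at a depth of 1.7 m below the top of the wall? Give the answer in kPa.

8.44 kPa

K_a = (1 − sin φ)/(1 + sin φ) = 0.2803.
σ_h = K_a γ z = 0.2803 × 17.7 × 1.7 = 8.435 kPa.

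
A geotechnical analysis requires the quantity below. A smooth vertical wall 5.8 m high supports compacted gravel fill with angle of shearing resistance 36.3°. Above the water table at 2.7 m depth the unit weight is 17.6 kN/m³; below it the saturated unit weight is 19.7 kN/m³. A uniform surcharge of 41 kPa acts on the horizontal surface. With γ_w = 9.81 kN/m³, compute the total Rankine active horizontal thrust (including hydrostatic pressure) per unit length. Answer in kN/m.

174 kN/m

K_a = tan²(45° − φ/2) = 0.2563.
γ' = 19.7 − 9.81 = 9.890 kN/m³. h₂ = H − d_w = 3.1 m.
σ'_h: at surface K_a·q = 10.51; at WT K_a(q+γd_w) = 22.69; at base K_a(q+γd_w+γ'h₂) = 30.54 kPa.
P₁ = ½(10.51+22.69)×2.7 = 44.81; P₂ = ½(22.69+30.54)×3.1 = 82.50; P_w = ½γ_w h₂² = 47.14.
Total = 44.81+82.50+47.14 = 174.4 kN/m.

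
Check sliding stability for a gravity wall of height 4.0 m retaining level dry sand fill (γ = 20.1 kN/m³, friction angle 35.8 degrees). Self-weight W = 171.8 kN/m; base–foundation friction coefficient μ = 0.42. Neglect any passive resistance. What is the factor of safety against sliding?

1.71

K_a = tan²(45° − 35.8°/2) = 0.2619.
P_a = ½K_aγH² = 0.5×0.2619×20.1×4.0² = 42.11 kN/m, acting at H/3 = 1.333 m above the base.
FS_sliding = μW / P_a = 0.42×171.8 / 42.11 = 1.714.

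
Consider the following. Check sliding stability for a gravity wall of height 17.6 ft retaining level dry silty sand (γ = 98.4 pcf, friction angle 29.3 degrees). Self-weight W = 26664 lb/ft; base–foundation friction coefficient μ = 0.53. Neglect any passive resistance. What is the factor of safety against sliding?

2.70

K_a = tan²(45° − 29.3°/2) = 0.3428.
P_a = ½K_aγH² = 0.5×0.3428×98.4×17.6² = 5225 lb/ft, acting at H/3 = 5.867 ft above the base.
FS_sliding = μW / P_a = 0.53×26664 / 5225 = 2.705.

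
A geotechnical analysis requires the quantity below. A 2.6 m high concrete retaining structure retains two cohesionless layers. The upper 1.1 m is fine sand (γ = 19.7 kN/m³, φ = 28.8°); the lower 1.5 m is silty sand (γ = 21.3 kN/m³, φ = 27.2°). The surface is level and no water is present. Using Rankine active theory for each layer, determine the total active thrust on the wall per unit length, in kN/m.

25.2 kN/m

K_a1 = tan²(45°−28.8°/2) = 0.3498; K_a2 = tan²(45°−27.2°/2) = 0.3726.
Layer 1: σ at base = K_a1 γ₁ h₁ = 7.579 kPa; P₁ = ½×7.579×1.1 = 4.169.
Layer 2: σ_v at top = γ₁h₁ = 21.67; σ_h top = K_a2×21.67 = 8.074; σ_h base = K_a2×(21.67+21.3×1.5) = 19.98.
P₂ = ½(8.074+19.98)×1.5 = 21.04. Total P_a = 4.169+21.04 = 25.21 kN/m.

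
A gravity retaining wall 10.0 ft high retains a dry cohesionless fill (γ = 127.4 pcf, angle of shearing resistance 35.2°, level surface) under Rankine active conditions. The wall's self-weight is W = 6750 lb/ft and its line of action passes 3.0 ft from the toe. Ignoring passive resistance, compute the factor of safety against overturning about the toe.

K_a = tan²(45° − 35.2°/2) = 0.2687.
P_a = ½K_aγH² = 0.5×0.2687×127.4×10.0² = 1712 lb/ft, acting at H/3 = 3.333 ft above the base.
Overturning moment M_o = P_a × H/3 = 1712 × 3.333 = 5705.
Resisting moment M_r = W × 3.0 = 6750 × 3.0 = 20250.
FS_overturning = M_r/M_o = 20250/5705 = 3.549.

3.55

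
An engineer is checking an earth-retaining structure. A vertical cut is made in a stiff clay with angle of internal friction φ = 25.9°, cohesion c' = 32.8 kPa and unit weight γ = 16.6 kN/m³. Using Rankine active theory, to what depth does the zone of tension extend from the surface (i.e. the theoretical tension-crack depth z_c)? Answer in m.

6.31 m

K_a = tan²(45° − 25.9°/2) = 0.3920; √K_a = 0.6261.
The active pressure is zero where K_a γ z = 2c√K_a, so z_c = 2c/(γ√K_a) = 2×32.8/(16.6×0.6261) = 6.312 m.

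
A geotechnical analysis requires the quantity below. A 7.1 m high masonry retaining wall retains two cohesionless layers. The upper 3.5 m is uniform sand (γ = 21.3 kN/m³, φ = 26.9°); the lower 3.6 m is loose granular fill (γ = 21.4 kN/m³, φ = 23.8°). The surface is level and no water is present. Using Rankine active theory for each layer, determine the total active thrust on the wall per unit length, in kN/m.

222 kN/m

K_a1 = tan²(45°−26.9°/2) = 0.3770; K_a2 = tan²(45°−23.8°/2) = 0.4250.
Layer 1: σ at base = K_a1 γ₁ h₁ = 28.11 kPa; P₁ = ½×28.11×3.5 = 49.18.
Layer 2: σ_v at top = γ₁h₁ = 74.55; σ_h top = K_a2×74.55 = 31.68; σ_h base = K_a2×(74.55+21.4×3.6) = 64.42.
P₂ = ½(31.68+64.42)×3.6 = 173.0. Total P_a = 49.18+173.0 = 222.2 kN/m.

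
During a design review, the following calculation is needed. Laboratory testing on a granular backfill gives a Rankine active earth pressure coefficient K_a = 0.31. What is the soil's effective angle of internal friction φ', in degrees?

31.8°

K_a = tan²(45° − φ/2) ⇒ 45° − φ/2 = arctan(√0.31) = 29.11°.
φ = 2(45° − 29.11°) = 31.78°.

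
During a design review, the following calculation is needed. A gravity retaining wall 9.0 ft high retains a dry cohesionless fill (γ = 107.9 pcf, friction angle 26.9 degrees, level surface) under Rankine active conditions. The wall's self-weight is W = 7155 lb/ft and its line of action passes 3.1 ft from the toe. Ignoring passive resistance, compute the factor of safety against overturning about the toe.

K_a = tan²(45° − 26.9°/2) = 0.3770.
P_a = ½K_aγH² = 0.5×0.3770×107.9×9.0² = 1647 lb/ft, acting at H/3 = 3.000 ft above the base.
Overturning moment M_o = P_a × H/3 = 1647 × 3.000 = 4942.
Resisting moment M_r = W × 3.1 = 7155 × 3.1 = 22180.
FS_overturning = M_r/M_o = 22180/4942 = 4.488.

4.49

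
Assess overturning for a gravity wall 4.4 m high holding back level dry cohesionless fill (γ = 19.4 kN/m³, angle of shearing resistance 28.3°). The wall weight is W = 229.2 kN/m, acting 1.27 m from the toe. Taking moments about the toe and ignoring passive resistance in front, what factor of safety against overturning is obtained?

2.96

K_a = tan²(45° − 28.3°/2) = 0.3568.
P_a = ½K_aγH² = 0.5×0.3568×19.4×4.4² = 67.00 kN/m, acting at H/3 = 1.467 m above the base.
Overturning moment M_o = P_a × H/3 = 67.00 × 1.467 = 98.26.
Resisting moment M_r = W × 1.27 = 229.2 × 1.27 = 291.1.
FS_overturning = M_r/M_o = 291.1/98.26 = 2.962.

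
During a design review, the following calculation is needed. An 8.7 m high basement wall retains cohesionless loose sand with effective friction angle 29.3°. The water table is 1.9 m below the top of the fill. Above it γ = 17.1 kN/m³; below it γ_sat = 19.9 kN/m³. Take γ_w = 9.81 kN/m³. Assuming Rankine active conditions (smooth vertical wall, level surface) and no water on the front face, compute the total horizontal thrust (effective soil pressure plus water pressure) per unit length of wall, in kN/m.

K_a = tan²(45° − φ/2) = 0.3428.
γ' = 19.9 − 9.81 = 10.09 kN/m³. Depth below WT = 6.8 m.
σ'_h at WT = K_a γ d_w = 11.14 kPa; at base = 11.14 + K_a γ' × 6.8 = 34.66 kPa.
P₁ (0–1.9 m) = ½×11.14×1.9 = 10.58. P₂ (1.9–8.7 m) = ½(11.14+34.66)×6.8 = 155.7.
P_w = ½ γ_w h₂² = 0.5×9.81×6.8² = 226.8. Total = 10.58+155.7+226.8 = 393.1 kN/m.

393 kN/m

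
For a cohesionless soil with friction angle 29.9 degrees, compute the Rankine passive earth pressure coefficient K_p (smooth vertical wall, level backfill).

2.99

K_p = (1 + sin φ)/(1 − sin φ) = tan²(45° + 29.9°/2) = 2.988.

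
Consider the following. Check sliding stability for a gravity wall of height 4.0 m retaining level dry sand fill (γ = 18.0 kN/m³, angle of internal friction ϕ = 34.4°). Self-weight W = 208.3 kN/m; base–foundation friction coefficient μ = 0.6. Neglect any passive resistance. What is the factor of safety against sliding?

K_a = tan²(45° − 34.4°/2) = 0.2780.
P_a = ½K_aγH² = 0.5×0.2780×18.0×4.0² = 40.03 kN/m, acting at H/3 = 1.333 m above the base.
FS_sliding = μW / P_a = 0.6×208.3 / 40.03 = 3.122.

3.12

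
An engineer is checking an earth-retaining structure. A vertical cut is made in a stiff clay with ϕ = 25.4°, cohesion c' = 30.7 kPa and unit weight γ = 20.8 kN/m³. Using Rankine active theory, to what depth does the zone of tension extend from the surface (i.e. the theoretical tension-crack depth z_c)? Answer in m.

4.67 m

K_a = tan²(45° − 25.4°/2) = 0.3996; √K_a = 0.6322.
The active pressure is zero where K_a γ z = 2c√K_a, so z_c = 2c/(γ√K_a) = 2×30.7/(20.8×0.6322) = 4.669 m.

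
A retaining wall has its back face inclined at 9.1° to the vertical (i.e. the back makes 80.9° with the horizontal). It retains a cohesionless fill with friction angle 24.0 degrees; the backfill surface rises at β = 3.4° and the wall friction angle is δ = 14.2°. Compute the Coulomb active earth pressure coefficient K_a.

K_a = sin²(α+φ) / [sin²α · sin(α−δ) · (1 + √{sin(φ+δ)sin(φ−β) / (sin(α−δ)sin(α+β))})²].
With α = 80.9°, φ = 24.0°, δ = 14.2°, β = 3.4°: K_a = 0.4711.

0.471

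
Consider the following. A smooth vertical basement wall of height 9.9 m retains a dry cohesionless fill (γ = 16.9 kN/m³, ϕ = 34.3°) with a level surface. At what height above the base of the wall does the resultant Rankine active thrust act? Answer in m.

3.30 m

K_a = 0.2792.
The pressure distribution is triangular, so the resultant acts at H/3 above the base = 9.9/3 = 3.300 m.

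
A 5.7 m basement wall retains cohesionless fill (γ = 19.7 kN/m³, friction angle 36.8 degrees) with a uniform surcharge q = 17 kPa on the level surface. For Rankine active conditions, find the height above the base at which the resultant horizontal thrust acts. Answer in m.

2.12 m

K_a = 0.2508.
Triangular part P₁ = ½K_aγH² = 80.25 at H/3 = 1.900 m; rectangular part P₂ = K_a q H = 24.30 at H/2 = 2.850 m.
ȳ = (P₁·1.900 + P₂·2.850)/(P₁+P₂) = 2.121 m.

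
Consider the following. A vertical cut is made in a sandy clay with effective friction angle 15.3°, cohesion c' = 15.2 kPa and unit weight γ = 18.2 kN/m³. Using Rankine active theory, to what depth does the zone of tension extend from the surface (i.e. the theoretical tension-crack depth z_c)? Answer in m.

2.19 m

K_a = tan²(45° − 15.3°/2) = 0.5824; √K_a = 0.7632.
The active pressure is zero where K_a γ z = 2c√K_a, so z_c = 2c/(γ√K_a) = 2×15.2/(18.2×0.7632) = 2.189 m.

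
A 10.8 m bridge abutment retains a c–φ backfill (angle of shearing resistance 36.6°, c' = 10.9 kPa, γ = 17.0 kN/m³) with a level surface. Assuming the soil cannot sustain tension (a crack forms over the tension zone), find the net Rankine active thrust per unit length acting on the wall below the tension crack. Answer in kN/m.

146 kN/m

K_a = 0.2530; √K_a = 0.5029.
Tension-crack depth z_c = 2c/(γ√K_a) = 2×10.9/(17.0×0.5029) = 2.550 m.
σ_a at base = K_a γ H − 2c√K_a = 0.2530×17.0×10.8 − 2×10.9×0.5029 = 35.48 kPa.
P_a = ½ × 35.48 × (H − z_c) = 0.5×35.48×8.250 = 146.4 kN/m.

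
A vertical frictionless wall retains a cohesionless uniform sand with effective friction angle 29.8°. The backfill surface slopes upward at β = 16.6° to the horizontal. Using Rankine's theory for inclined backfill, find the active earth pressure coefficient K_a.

0.387

K_a = cos β · (cos β − √(cos²β − cos²φ)) / (cos β + √(cos²β − cos²φ)).
cos β = 0.9583, cos φ = 0.8678, √(cos²β − cos²φ) = 0.4067.
K_a = 0.9583 × (0.9583 − 0.4067)/(0.9583 + 0.4067) = 0.3873.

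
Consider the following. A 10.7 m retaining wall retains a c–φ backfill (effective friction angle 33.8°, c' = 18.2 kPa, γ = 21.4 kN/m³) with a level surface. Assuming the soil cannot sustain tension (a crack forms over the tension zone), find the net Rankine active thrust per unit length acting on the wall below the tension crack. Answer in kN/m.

172 kN/m

K_a = 0.2851; √K_a = 0.5340.
Tension-crack depth z_c = 2c/(γ√K_a) = 2×18.2/(21.4×0.5340) = 3.186 m.
σ_a at base = K_a γ H − 2c√K_a = 0.2851×21.4×10.7 − 2×18.2×0.5340 = 45.85 kPa.
P_a = ½ × 45.85 × (H − z_c) = 0.5×45.85×7.514 = 172.3 kN/m.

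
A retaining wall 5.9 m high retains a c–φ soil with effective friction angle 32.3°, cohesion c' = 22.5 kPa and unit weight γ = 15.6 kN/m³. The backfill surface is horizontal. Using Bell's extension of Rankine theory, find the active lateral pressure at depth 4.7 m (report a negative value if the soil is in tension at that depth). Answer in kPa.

K_a = (1 − sin φ)/(1 + sin φ) = 0.3035.
σ_a = K_a γ z − 2c√K_a = 0.3035×15.6×4.7 − 2×22.5×0.5509 = -2.539 kPa.

-2.54 kPa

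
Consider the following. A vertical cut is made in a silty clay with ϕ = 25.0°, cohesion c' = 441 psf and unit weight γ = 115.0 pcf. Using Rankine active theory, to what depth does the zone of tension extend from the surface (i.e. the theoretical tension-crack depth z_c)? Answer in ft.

12.0 ft

K_a = tan²(45° − 25.0°/2) = 0.4059; √K_a = 0.6371.
The active pressure is zero where K_a γ z = 2c√K_a, so z_c = 2c/(γ√K_a) = 2×441/(115.0×0.6371) = 12.04 ft.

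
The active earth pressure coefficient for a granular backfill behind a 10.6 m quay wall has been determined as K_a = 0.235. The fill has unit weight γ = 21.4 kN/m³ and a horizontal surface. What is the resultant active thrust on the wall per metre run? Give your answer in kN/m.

283 kN/m

P = ½ K_a γ H² = 0.5 × 0.235 × 21.4 × 10.6² = 282.5 kN/m.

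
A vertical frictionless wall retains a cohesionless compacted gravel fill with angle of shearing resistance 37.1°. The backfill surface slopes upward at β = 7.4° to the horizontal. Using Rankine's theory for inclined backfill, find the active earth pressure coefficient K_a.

0.252

K_a = cos β · (cos β − √(cos²β − cos²φ)) / (cos β + √(cos²β − cos²φ)).
cos β = 0.9917, cos φ = 0.7976, √(cos²β − cos²φ) = 0.5893.
K_a = 0.9917 × (0.9917 − 0.5893)/(0.9917 + 0.5893) = 0.2524.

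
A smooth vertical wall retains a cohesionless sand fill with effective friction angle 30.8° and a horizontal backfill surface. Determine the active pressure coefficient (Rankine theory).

K_a = (1 − sin φ)/(1 + sin φ) = (1 − sin 30.8°)/(1 + sin 30.8°) = 0.3227.

0.323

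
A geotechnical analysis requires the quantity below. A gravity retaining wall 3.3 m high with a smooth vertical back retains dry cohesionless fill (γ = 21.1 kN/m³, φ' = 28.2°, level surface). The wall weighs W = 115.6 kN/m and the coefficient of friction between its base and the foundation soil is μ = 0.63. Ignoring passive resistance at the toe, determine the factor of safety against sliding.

1.77

K_a = tan²(45° − 28.2°/2) = 0.3582.
P_a = ½K_aγH² = 0.5×0.3582×21.1×3.3² = 41.15 kN/m, acting at H/3 = 1.100 m above the base.
FS_sliding = μW / P_a = 0.63×115.6 / 41.15 = 1.770.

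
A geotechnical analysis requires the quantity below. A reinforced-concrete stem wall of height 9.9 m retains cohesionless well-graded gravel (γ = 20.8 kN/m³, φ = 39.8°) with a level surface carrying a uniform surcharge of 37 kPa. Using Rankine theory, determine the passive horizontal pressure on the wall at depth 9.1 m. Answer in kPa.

K_p = (1 + sin φ)/(1 − sin φ) = 4.557.
σ_v = γz + q = 20.8 × 9.1 + 37 = 226.3 kPa.
σ_h = K_p σ_v = 4.557 × 226.3 = 1031 kPa.

1030 kPa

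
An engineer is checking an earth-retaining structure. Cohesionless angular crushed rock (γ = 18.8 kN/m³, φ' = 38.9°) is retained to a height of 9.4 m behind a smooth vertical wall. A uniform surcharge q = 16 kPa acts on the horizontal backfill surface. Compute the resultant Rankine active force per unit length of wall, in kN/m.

224 kN/m

K_a = tan²(45° − φ/2) = 0.2285.
Soil triangle: ½ K_a γ H² = 0.5×0.2285×18.8×9.4² = 189.8 kN/m.
Surcharge rectangle: K_a q H = 0.2285×16×9.4 = 34.37 kN/m.
Total = 189.8 + 34.37 = 224.2 kN/m.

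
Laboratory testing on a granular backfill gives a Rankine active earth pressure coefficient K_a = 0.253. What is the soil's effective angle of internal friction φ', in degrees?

K_a = tan²(45° − φ/2) ⇒ 45° − φ/2 = arctan(√0.253) = 26.70°.
φ = 2(45° − 26.70°) = 36.60°.

36.6°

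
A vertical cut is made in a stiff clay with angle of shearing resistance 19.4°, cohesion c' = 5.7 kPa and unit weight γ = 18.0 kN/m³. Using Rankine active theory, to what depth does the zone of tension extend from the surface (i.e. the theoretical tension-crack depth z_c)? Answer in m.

0.894 m

K_a = tan²(45° − 19.4°/2) = 0.5013; √K_a = 0.7080.
The active pressure is zero where K_a γ z = 2c√K_a, so z_c = 2c/(γ√K_a) = 2×5.7/(18.0×0.7080) = 0.8945 m.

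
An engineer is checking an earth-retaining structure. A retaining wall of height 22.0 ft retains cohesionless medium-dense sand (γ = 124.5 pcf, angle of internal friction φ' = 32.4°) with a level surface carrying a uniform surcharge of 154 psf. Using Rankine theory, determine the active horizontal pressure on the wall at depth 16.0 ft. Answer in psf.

K_a = (1 − sin φ)/(1 + sin φ) = 0.3022.
σ_v = γz + q = 124.5 × 16.0 + 154 = 2146 psf.
σ_h = K_a σ_v = 0.3022 × 2146 = 648.6 psf.

649 psf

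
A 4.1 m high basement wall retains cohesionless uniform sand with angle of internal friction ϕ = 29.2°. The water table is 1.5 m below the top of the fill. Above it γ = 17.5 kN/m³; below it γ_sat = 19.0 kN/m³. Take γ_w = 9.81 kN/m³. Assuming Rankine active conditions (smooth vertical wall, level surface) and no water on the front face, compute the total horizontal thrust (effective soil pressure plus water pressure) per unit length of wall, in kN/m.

K_a = tan²(45° − φ/2) = 0.3442.
γ' = 19.0 − 9.81 = 9.190 kN/m³. Depth below WT = 2.6 m.
σ'_h at WT = K_a γ d_w = 9.036 kPa; at base = 9.036 + K_a γ' × 2.6 = 17.26 kPa.
P₁ (0–1.5 m) = ½×9.036×1.5 = 6.777. P₂ (1.5–4.1 m) = ½(9.036+17.26)×2.6 = 34.18.
P_w = ½ γ_w h₂² = 0.5×9.81×2.6² = 33.16. Total = 6.777+34.18+33.16 = 74.12 kN/m.

74.1 kN/m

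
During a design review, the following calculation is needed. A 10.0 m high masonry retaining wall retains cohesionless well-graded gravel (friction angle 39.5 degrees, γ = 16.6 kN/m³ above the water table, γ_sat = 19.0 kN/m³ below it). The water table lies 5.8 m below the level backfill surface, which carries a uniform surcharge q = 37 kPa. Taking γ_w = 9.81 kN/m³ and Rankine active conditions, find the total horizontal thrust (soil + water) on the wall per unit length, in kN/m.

K_a = tan²(45° − φ/2) = 0.2224.
γ' = 19.0 − 9.81 = 9.190 kN/m³. h₂ = H − d_w = 4.2 m.
σ'_h: at surface K_a·q = 8.230; at WT K_a(q+γd_w) = 29.65; at base K_a(q+γd_w+γ'h₂) = 38.23 kPa.
P₁ = ½(8.230+29.65)×5.8 = 109.8; P₂ = ½(29.65+38.23)×4.2 = 142.5; P_w = ½γ_w h₂² = 86.52.
Total = 109.8+142.5+86.52 = 338.9 kN/m.

339 kN/m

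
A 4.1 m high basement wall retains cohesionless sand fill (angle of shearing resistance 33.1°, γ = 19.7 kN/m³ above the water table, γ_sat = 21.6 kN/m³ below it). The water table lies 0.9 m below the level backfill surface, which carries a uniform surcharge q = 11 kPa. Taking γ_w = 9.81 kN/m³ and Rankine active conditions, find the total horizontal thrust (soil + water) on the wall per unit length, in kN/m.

100 kN/m

K_a = tan²(45° − φ/2) = 0.2936.
γ' = 21.6 − 9.81 = 11.79 kN/m³. h₂ = H − d_w = 3.2 m.
σ'_h: at surface K_a·q = 3.229; at WT K_a(q+γd_w) = 8.434; at base K_a(q+γd_w+γ'h₂) = 19.51 kPa.
P₁ = ½(3.229+8.434)×0.9 = 5.249; P₂ = ½(8.434+19.51)×3.2 = 44.71; P_w = ½γ_w h₂² = 50.23.
Total = 5.249+44.71+50.23 = 100.2 kN/m.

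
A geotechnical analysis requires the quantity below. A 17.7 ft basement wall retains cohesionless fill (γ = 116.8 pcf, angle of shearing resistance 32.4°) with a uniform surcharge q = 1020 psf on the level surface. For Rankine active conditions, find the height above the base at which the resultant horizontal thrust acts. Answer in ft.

K_a = 0.3022.
Triangular part P₁ = ½K_aγH² = 5530 at H/3 = 5.900 ft; rectangular part P₂ = K_a q H = 5456 at H/2 = 8.850 ft.
ȳ = (P₁·5.900 + P₂·8.850)/(P₁+P₂) = 7.365 ft.

7.37 ft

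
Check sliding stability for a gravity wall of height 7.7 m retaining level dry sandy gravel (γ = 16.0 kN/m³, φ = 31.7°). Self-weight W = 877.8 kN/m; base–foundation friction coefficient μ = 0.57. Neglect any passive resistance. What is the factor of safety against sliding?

K_a = tan²(45° − 31.7°/2) = 0.3111.
P_a = ½K_aγH² = 0.5×0.3111×16.0×7.7² = 147.5 kN/m, acting at H/3 = 2.567 m above the base.
FS_sliding = μW / P_a = 0.57×877.8 / 147.5 = 3.391.

3.39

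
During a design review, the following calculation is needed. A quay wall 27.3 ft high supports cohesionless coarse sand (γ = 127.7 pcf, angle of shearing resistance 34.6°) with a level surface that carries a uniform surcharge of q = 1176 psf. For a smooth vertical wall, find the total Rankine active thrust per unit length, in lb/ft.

K_a = tan²(45° − φ/2) = 0.2756.
Soil triangle: ½ K_a γ H² = 0.5×0.2756×127.7×27.3² = 13120 lb/ft.
Surcharge rectangle: K_a q H = 0.2756×1176×27.3 = 8849 lb/ft.
Total = 13120 + 8849 = 21970 lb/ft.

22000 lb/ft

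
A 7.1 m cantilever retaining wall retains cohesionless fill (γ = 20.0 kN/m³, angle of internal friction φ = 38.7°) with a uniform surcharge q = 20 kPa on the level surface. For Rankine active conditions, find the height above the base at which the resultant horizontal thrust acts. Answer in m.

2.63 m

K_a = 0.2306.
Triangular part P₁ = ½K_aγH² = 116.2 at H/3 = 2.367 m; rectangular part P₂ = K_a q H = 32.74 at H/2 = 3.550 m.
ȳ = (P₁·2.367 + P₂·3.550)/(P₁+P₂) = 2.627 m.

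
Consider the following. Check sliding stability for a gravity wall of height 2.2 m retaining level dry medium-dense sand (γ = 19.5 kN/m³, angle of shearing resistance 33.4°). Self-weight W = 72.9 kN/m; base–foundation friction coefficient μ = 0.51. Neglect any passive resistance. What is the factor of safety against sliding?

2.72

K_a = tan²(45° − 33.4°/2) = 0.2899.
P_a = ½K_aγH² = 0.5×0.2899×19.5×2.2² = 13.68 kN/m, acting at H/3 = 0.7333 m above the base.
FS_sliding = μW / P_a = 0.51×72.9 / 13.68 = 2.717.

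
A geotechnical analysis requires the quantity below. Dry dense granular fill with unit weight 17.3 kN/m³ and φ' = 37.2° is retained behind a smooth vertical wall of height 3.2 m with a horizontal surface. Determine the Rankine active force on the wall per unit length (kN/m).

K_a = tan²(45° − φ/2) = 0.2464.
P_a = ½ K_a γ H² = 0.5 × 0.2464 × 17.3 × 3.2² = 21.83 kN/m.

21.8 kN/m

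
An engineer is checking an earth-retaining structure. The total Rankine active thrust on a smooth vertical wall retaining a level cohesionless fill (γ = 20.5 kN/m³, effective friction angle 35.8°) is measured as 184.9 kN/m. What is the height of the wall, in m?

8.30 m

K_a = 0.2619. P_a = ½ K_a γ H² ⇒ H = √(2P_a/(K_a γ)).
H = √(2×184.9/(0.2619×20.5)) = 8.300 m.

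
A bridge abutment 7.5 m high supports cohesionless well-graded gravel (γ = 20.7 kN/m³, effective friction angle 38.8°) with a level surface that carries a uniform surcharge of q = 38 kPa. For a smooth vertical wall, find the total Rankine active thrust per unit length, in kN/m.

199 kN/m

K_a = tan²(45° − φ/2) = 0.2296.
Soil triangle: ½ K_a γ H² = 0.5×0.2296×20.7×7.5² = 133.6 kN/m.
Surcharge rectangle: K_a q H = 0.2296×38×7.5 = 65.42 kN/m.
Total = 133.6 + 65.42 = 199.1 kN/m.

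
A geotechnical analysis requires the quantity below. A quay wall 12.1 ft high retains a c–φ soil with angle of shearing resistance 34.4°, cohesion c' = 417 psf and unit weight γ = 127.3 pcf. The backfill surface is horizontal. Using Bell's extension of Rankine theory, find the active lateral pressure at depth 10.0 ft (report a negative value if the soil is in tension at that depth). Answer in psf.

-85.8 psf

K_a = (1 − sin φ)/(1 + sin φ) = 0.2780.
σ_a = K_a γ z − 2c√K_a = 0.2780×127.3×10.0 − 2×417×0.5272 = -85.85 psf.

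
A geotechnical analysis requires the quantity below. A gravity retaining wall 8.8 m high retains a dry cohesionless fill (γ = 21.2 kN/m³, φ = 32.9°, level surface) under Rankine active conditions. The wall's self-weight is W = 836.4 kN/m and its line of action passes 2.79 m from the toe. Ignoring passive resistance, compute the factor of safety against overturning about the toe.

K_a = tan²(45° − 32.9°/2) = 0.2960.
P_a = ½K_aγH² = 0.5×0.2960×21.2×8.8² = 243.0 kN/m, acting at H/3 = 2.933 m above the base.
Overturning moment M_o = P_a × H/3 = 243.0 × 2.933 = 712.8.
Resisting moment M_r = W × 2.79 = 836.4 × 2.79 = 2334.
FS_overturning = M_r/M_o = 2334/712.8 = 3.274.

3.27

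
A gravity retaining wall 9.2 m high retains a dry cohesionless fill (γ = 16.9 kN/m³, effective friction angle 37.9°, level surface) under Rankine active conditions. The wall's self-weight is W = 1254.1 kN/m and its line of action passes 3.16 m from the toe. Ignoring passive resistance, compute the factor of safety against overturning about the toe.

K_a = tan²(45° − 37.9°/2) = 0.2389.
P_a = ½K_aγH² = 0.5×0.2389×16.9×9.2² = 170.9 kN/m, acting at H/3 = 3.067 m above the base.
Overturning moment M_o = P_a × H/3 = 170.9 × 3.067 = 524.1.
Resisting moment M_r = W × 3.16 = 1254.1 × 3.16 = 3963.
FS_overturning = M_r/M_o = 3963/524.1 = 7.562.

7.56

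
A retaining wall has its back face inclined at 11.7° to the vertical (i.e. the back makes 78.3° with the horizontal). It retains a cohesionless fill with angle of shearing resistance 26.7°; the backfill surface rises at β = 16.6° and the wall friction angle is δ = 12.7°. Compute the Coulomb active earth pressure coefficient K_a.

0.586

K_a = sin²(α+φ) / [sin²α · sin(α−δ) · (1 + √{sin(φ+δ)sin(φ−β) / (sin(α−δ)sin(α+β))})²].
With α = 78.3°, φ = 26.7°, δ = 12.7°, β = 16.6°: K_a = 0.5860.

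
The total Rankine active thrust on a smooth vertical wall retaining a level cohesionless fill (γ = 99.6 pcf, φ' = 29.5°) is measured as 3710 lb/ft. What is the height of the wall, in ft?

K_a = 0.3401. P_a = ½ K_a γ H² ⇒ H = √(2P_a/(K_a γ)).
H = √(2×3710/(0.3401×99.6)) = 14.80 ft.

14.8 ft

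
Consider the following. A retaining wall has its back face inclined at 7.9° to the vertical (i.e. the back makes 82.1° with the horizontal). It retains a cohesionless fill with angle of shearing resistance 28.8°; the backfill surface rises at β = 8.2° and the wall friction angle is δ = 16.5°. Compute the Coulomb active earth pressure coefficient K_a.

K_a = sin²(α+φ) / [sin²α · sin(α−δ) · (1 + √{sin(φ+δ)sin(φ−β) / (sin(α−δ)sin(α+β))})²].
With α = 82.1°, φ = 28.8°, δ = 16.5°, β = 8.2°: K_a = 0.4205.

0.421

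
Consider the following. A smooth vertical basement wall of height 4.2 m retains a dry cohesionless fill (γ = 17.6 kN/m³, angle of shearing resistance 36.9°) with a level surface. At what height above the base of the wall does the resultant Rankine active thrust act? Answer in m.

K_a = 0.2497.
The pressure distribution is triangular, so the resultant acts at H/3 above the base = 4.2/3 = 1.400 m.

1.40 m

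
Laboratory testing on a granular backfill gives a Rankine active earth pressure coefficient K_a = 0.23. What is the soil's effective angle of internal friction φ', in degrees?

38.8°

K_a = tan²(45° − φ/2) ⇒ 45° − φ/2 = arctan(√0.23) = 25.62°.
φ = 2(45° − 25.62°) = 38.76°.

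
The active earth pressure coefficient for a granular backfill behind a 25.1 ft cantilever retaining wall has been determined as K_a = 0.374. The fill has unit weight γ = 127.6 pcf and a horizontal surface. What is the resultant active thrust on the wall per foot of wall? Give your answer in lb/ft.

P = ½ K_a γ H² = 0.5 × 0.374 × 127.6 × 25.1² = 15030 lb/ft.

15000 lb/ft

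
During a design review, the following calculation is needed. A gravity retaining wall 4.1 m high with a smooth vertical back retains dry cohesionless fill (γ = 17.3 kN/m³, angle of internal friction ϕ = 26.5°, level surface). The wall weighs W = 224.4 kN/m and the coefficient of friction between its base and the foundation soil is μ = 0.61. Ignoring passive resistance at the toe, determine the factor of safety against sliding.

K_a = tan²(45° − 26.5°/2) = 0.3829.
P_a = ½K_aγH² = 0.5×0.3829×17.3×4.1² = 55.68 kN/m, acting at H/3 = 1.367 m above the base.
FS_sliding = μW / P_a = 0.61×224.4 / 55.68 = 2.458.

2.46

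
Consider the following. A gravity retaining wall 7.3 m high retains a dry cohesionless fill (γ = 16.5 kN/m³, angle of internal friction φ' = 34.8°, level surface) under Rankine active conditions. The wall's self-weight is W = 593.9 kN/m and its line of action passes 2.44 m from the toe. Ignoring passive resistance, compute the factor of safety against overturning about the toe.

K_a = tan²(45° − 34.8°/2) = 0.2733.
P_a = ½K_aγH² = 0.5×0.2733×16.5×7.3² = 120.2 kN/m, acting at H/3 = 2.433 m above the base.
Overturning moment M_o = P_a × H/3 = 120.2 × 2.433 = 292.4.
Resisting moment M_r = W × 2.44 = 593.9 × 2.44 = 1449.
FS_overturning = M_r/M_o = 1449/292.4 = 4.956.

4.96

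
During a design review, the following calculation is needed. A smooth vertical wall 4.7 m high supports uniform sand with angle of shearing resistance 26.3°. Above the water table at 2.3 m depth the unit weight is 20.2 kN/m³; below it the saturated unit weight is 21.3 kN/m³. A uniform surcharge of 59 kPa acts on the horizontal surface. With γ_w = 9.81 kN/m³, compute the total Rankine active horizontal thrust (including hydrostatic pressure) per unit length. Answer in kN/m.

K_a = tan²(45° − φ/2) = 0.3859.
γ' = 21.3 − 9.81 = 11.49 kN/m³. h₂ = H − d_w = 2.4 m.
σ'_h: at surface K_a·q = 22.77; at WT K_a(q+γd_w) = 40.70; at base K_a(q+γd_w+γ'h₂) = 51.34 kPa.
P₁ = ½(22.77+40.70)×2.3 = 72.99; P₂ = ½(40.70+51.34)×2.4 = 110.5; P_w = ½γ_w h₂² = 28.25.
Total = 72.99+110.5+28.25 = 211.7 kN/m.

212 kN/m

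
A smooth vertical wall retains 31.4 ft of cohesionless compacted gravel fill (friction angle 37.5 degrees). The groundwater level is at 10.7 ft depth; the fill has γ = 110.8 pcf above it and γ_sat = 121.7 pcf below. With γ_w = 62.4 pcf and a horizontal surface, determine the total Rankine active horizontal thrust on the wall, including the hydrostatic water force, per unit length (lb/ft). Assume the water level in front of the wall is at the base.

K_a = tan²(45° − φ/2) = 0.2432.
γ' = 121.7 − 62.4 = 59.30 pcf. Depth below WT = 20.7 ft.
σ'_h at WT = K_a γ d_w = 288.3 psf; at base = 288.3 + K_a γ' × 20.7 = 586.8 psf.
P₁ (0–10.7 ft) = ½×288.3×10.7 = 1543. P₂ (10.7–31.4 ft) = ½(288.3+586.8)×20.7 = 9058.
P_w = ½ γ_w h₂² = 0.5×62.4×20.7² = 13370. Total = 1543+9058+13370 = 23970 lb/ft.

24000 lb/ft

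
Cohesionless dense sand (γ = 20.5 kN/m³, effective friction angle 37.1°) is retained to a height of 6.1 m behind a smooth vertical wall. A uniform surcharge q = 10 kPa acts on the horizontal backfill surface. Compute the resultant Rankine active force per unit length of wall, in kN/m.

109 kN/m

K_a = tan²(45° − φ/2) = 0.2475.
Soil triangle: ½ K_a γ H² = 0.5×0.2475×20.5×6.1² = 94.40 kN/m.
Surcharge rectangle: K_a q H = 0.2475×10×6.1 = 15.10 kN/m.
Total = 94.40 + 15.10 = 109.5 kN/m.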